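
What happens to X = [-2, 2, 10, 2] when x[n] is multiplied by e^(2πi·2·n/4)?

Modulation property: DFT(ω_4^(-2n)·x[n]) = X[(k-2) mod 4], so circularly shift X by 2 positions.

X[k-2] = [10, 2, -2, 2]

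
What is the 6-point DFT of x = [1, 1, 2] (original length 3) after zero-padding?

Original 3-point DFT: [4, -0.5000+0.8660i, -0.5000-0.8660i]
Zero-padded 6-point DFT provides frequency interpolation.

DFT_6([x, 0, ...]) = [4, 0.5000-2.5981i, -0.5000+0.8660i, 2, -0.5000-0.8660i, 0.5000+2.5981i]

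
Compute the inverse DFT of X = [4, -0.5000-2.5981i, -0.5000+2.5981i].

x[n] = (1/3) Σ(k=0 to 2) X[k] · e^(2πikn/3)

Computing each x[n]:
x[0] = 1
x[1] = 3
x[2] = 0

x = [1, 3, 0]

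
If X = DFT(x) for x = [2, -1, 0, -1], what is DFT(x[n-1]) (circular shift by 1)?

Time shift by 1: X_shifted[k] = ω_4^(1k) · X[k]
Shifted x = [-1, 2, -1, 0]

DFT(x[n-1]) = [0, -2i, -4, 2i]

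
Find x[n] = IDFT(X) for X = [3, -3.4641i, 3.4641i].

x[n] = (1/3) Σ(k=0 to 2) X[k] · e^(2πikn/3)

Computing each x[n]:
x[0] = 1
x[1] = 3
x[2] = -1

x = [1, 3, -1]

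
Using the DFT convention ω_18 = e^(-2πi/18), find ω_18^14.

ω_18^14 = e^(-2πi·14/18)
= cos(-2π·14/18) + i·sin(-2π·14/18)
= cos(-28π/18) + i·sin(-28π/18)

ω_18^14 = cos(-28π/18) + i·sin(-28π/18) = 0.1736+0.9848i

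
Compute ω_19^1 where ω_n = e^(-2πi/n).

ω_19^1 = e^(-2πi·1/19)
= cos(-2π·1/19) + i·sin(-2π·1/19)
= cos(-2π/19) + i·sin(-2π/19)

ω_19^1 = cos(-2π/19) + i·sin(-2π/19) = 0.9458-0.3247i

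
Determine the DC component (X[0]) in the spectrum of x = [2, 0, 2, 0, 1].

X[0] = Σ(n=0 to 4) x[n] · ω_5^0 = Σ x[n]
= (2) + (0) + (2) + (0) + (1)

X[0] = 5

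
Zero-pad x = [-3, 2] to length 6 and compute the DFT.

Original 2-point DFT: [-1, -5]
Zero-padded 6-point DFT provides frequency interpolation.

DFT_6([x, 0, ...]) = [-1, -2.0000-1.7321i, -4.0000-1.7321i, -5, -4.0000+1.7321i, -2.0000+1.7321i]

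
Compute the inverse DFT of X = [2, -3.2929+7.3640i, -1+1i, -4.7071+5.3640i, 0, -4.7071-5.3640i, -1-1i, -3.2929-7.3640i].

x[n] = (1/8) Σ(k=0 to 7) X[k] · e^(2πikn/8)

Computing each x[n]:
x[0] = -2
x[1] = -2
x[2] = 0
x[3] = -2
x[4] = 2
x[5] = 2
x[6] = 1
x[7] = 3

x = [-2, -2, 0, -2, 2, 2, 1, 3]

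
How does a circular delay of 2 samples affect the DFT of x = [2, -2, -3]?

Time shift by 2: X_shifted[k] = ω_3^(2k) · X[k]
Shifted x = [-2, -3, 2]

DFT(x[n-2]) = [-3, -1.5000+4.3301i, -1.5000-4.3301i]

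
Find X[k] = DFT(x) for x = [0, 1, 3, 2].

X[k] = Σ(n=0 to 3) x[n] · ω_4^(nk)
where ω_4 = e^(-2πi/4)

Computing each X[k]:
X[0] = 6
X[1] = -3+1i
X[2] = 0
X[3] = -3-1i

X = [6, -3+1i, 0, -3-1i]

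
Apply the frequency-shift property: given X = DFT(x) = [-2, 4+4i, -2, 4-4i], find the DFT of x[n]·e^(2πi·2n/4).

Modulation property: DFT(ω_4^(-2n)·x[n]) = X[(k-2) mod 4], so circularly shift X by 2 positions.

X[k-2] = [-2, 4-4i, -2, 4+4i]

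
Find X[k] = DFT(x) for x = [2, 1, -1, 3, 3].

X[k] = Σ(n=0 to 4) x[n] · ω_5^(nk)
where ω_5 = e^(-2πi/5)

Computing each X[k]:
X[0] = 8
X[1] = 1.6180+4.2533i
X[2] = -0.6180-2.6287i
X[3] = -0.6180+2.6287i
X[4] = 1.6180-4.2533i

X = [8, 1.6180+4.2533i, -0.6180-2.6287i, -0.6180+2.6287i, 1.6180-4.2533i]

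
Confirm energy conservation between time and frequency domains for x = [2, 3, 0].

Time domain:
Σ|x[n]|² = |2|² + |3|² + |0|² = 13.0000

Frequency domain:
(1/3)Σ|X[k]|² = (1/3)(|5|² + |0.5000-2.5981i|² + |0.5000+2.5981i|²) = (1/3)·39.0000 = 13.0000

Both sides agree, confirming Parseval's theorem.

Σ|x[n]|² = (1/N)Σ|X[k]|² = 13.0000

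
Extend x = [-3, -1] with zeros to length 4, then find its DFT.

Original 2-point DFT: [-4, -2]
Zero-padded 4-point DFT provides frequency interpolation.

DFT_4([x, 0, ...]) = [-4, -3+1i, -2, -3-1i]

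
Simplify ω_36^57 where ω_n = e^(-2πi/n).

Since ω_36^36 = 1, powers reduce modulo 36.
57 mod 36 = 21
So ω_36^57 = ω_36^21 = e^(-2πi·21/36)

ω_36^57 = ω_36^21 = -0.8660+0.5000i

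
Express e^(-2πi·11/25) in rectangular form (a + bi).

ω_25^11 = e^(-2πi·11/25)
= cos(-2π·11/25) + i·sin(-2π·11/25)
= cos(-22π/25) + i·sin(-22π/25)

ω_25^11 = cos(-22π/25) + i·sin(-22π/25) = -0.9298-0.3681i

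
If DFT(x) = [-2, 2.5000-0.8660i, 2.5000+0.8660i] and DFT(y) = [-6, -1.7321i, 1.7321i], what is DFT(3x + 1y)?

By linearity: DFT(3x + 1y) = 3·DFT(x) + 1·DFT(y)
= 3·[-2, 2.5000-0.8660i, 2.5000+0.8660i] + 1·[-6, -1.7321i, 1.7321i]

Computing element-wise:
Z[0] = 3·(-2) + 1·(-6) = -12
Z[1] = 3·(2.5000-0.8660i) + 1·(-1.7321i) = 7.5000-4.3301i
Z[2] = 3·(2.5000+0.8660i) + 1·(1.7321i) = 7.5000+4.3301i

DFT(3x + 1y) = 3·X + 1·Y = [-12, 7.5000-4.3301i, 7.5000+4.3301i]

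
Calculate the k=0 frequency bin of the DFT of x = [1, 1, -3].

X[0] = Σ(n=0 to 2) x[n] · ω_3^0 = Σ x[n]
= (1) + (1) + (-3)

X[0] = -1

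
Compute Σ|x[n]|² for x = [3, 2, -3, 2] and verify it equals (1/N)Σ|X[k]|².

Time domain:
Σ|x[n]|² = |3|² + |2|² + |-3|² + |2|² = 26.0000

Frequency domain:
(1/4)Σ|X[k]|² = (1/4)(|4|² + |6|² + |-4|² + |6|²) = (1/4)·104.0000 = 26.0000

Both sides agree, confirming Parseval's theorem.

Σ|x[n]|² = (1/N)Σ|X[k]|² = 26.0000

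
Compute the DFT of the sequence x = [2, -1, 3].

X[k] = Σ(n=0 to 2) x[n] · ω_3^(nk)
where ω_3 = e^(-2πi/3)

Computing each X[k]:
X[0] = 4
X[1] = 1.0000+3.4641i
X[2] = 1.0000-3.4641i

X = [4, 1.0000+3.4641i, 1.0000-3.4641i]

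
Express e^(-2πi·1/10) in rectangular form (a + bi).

ω_10^1 = e^(-2πi·1/10)
= cos(-2π·1/10) + i·sin(-2π·1/10)
= cos(-2π/10) + i·sin(-2π/10)

ω_10^1 = cos(-2π/10) + i·sin(-2π/10) = 0.8090-0.5878i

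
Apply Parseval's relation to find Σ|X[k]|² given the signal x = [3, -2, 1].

Parseval: Σ|x[n]|² = (1/N)Σ|X[k]|², so Σ|X[k]|² = N·Σ|x[n]|² = 3·14.0000

Σ|X[k]|² = N·Σ|x[n]|² = 3·14.0000 = 42.0000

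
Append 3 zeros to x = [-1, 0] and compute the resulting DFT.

Original 2-point DFT: [-1, -1]
Zero-padded 5-point DFT provides frequency interpolation.

DFT_5([x, 0, ...]) = [-1, -1, -1, -1, -1]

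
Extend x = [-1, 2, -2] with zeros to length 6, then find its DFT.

Original 3-point DFT: [-1, -1.0000-3.4641i, -1.0000+3.4641i]
Zero-padded 6-point DFT provides frequency interpolation.

DFT_6([x, 0, ...]) = [-1, 1, -1.0000-3.4641i, -5, -1.0000+3.4641i, 1]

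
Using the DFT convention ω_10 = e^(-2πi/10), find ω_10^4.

ω_10^4 = e^(-2πi·4/10)
= cos(-2π·4/10) + i·sin(-2π·4/10)
= cos(-8π/10) + i·sin(-8π/10)

ω_10^4 = cos(-8π/10) + i·sin(-8π/10) = -0.8090-0.5878i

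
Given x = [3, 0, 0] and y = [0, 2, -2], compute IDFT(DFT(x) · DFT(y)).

(x ⊛ y)[n] = Σ(m=0 to 2) x[m] · y[(n-m) mod 3]

Computing each output sample:
(x ⊛ y)[0] = 0
(x ⊛ y)[1] = 6
(x ⊛ y)[2] = -6

x ⊛ y = [0, 6, -6]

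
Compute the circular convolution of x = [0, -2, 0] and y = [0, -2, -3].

(x ⊛ y)[n] = Σ(m=0 to 2) x[m] · y[(n-m) mod 3]

Computing each output sample:
(x ⊛ y)[0] = 6
(x ⊛ y)[1] = 0
(x ⊛ y)[2] = 4

x ⊛ y = [6, 0, 4]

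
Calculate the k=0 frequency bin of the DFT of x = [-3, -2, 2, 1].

X[0] = Σ(n=0 to 3) x[n] · ω_4^0 = Σ x[n]
= (-3) + (-2) + (2) + (1)

X[0] = -2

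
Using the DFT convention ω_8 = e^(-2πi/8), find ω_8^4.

ω_8^4 = e^(-2πi·4/8)
= cos(-2π·4/8) + i·sin(-2π·4/8)
= cos(-8π/8) + i·sin(-8π/8)

ω_8^4 = cos(-8π/8) + i·sin(-8π/8) = -1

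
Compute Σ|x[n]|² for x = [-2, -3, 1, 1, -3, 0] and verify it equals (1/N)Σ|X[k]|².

Time domain:
Σ|x[n]|² = |-2|² + |-3|² + |1|² + |1|² + |-3|² + |0|² = 24.0000

Frequency domain:
(1/6)Σ|X[k]|² = (1/6)(|-6|² + |-3.5000-0.8660i|² + |1.5000+6.0622i|² + |-2|² + |1.5000-6.0622i|² + |-3.5000+0.8660i|²) = (1/6)·144.0000 = 24.0000

Both sides agree, confirming Parseval's theorem.

Σ|x[n]|² = (1/N)Σ|X[k]|² = 24.0000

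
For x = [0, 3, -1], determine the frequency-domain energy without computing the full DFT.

Parseval: Σ|x[n]|² = (1/N)Σ|X[k]|², so Σ|X[k]|² = N·Σ|x[n]|² = 3·10.0000

Σ|X[k]|² = N·Σ|x[n]|² = 3·10.0000 = 30.0000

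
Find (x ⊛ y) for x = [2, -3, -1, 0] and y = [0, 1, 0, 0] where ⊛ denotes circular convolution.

(x ⊛ y)[n] = Σ(m=0 to 3) x[m] · y[(n-m) mod 4]

Computing each output sample:
(x ⊛ y)[0] = 0
(x ⊛ y)[1] = 2
(x ⊛ y)[2] = -3
(x ⊛ y)[3] = -1

x ⊛ y = [0, 2, -3, -1]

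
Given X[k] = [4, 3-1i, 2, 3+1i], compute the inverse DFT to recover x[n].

x[n] = (1/4) Σ(k=0 to 3) X[k] · e^(2πikn/4)

Computing each x[n]:
x[0] = 3
x[1] = 1
x[2] = 0
x[3] = 0

x = [3, 1, 0, 0]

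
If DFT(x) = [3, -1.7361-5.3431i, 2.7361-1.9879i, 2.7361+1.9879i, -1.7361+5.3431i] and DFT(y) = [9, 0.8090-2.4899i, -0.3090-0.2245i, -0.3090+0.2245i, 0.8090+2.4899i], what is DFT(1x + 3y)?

By linearity: DFT(1x + 3y) = 1·DFT(x) + 3·DFT(y)
= 1·[3, -1.7361-5.3431i, 2.7361-1.9879i, 2.7361+1.9879i, -1.7361+5.3431i] + 3·[9, 0.8090-2.4899i, -0.3090-0.2245i, -0.3090+0.2245i, 0.8090+2.4899i]

Computing element-wise:
Z[0] = 1·(3) + 3·(9) = 30
Z[1] = 1·(-1.7361-5.3431i) + 3·(0.8090-2.4899i) = 0.6909-12.8128i
Z[2] = 1·(2.7361-1.9879i) + 3·(-0.3090-0.2245i) = 1.8091-2.6614i
Z[3] = 1·(2.7361+1.9879i) + 3·(-0.3090+0.2245i) = 1.8091+2.6614i
Z[4] = 1·(-1.7361+5.3431i) + 3·(0.8090+2.4899i) = 0.6909+12.8128i

DFT(1x + 3y) = 1·X + 3·Y = [30, 0.6909-12.8128i, 1.8091-2.6614i, 1.8091+2.6614i, 0.6909+12.8128i]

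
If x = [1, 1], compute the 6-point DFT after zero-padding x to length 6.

Original 2-point DFT: [2, 0]
Zero-padded 6-point DFT provides frequency interpolation.

DFT_6([x, 0, ...]) = [2, 1.5000-0.8660i, 0.5000-0.8660i, 0, 0.5000+0.8660i, 1.5000+0.8660i]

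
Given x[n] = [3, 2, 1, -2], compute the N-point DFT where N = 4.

X[k] = Σ(n=0 to 3) x[n] · ω_4^(nk)
where ω_4 = e^(-2πi/4)

Computing each X[k]:
X[0] = 4
X[1] = 2-4i
X[2] = 4
X[3] = 2+4i

X = [4, 2-4i, 4, 2+4i]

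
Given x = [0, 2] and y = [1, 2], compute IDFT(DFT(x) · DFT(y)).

(x ⊛ y)[n] = Σ(m=0 to 1) x[m] · y[(n-m) mod 2]

Computing each output sample:
(x ⊛ y)[0] = 4
(x ⊛ y)[1] = 2

x ⊛ y = [4, 2]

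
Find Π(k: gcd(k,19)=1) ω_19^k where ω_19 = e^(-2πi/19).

The primitive 19th roots of unity are ω_19^k for k coprime to 19: k ∈ {1, 2, 3, 4, 5, 6, 7, 8, 9, 10, 11, 12, 13, 14, 15, 16, 17, 18}
Their product equals the constant term of the cyclotomic polynomial Φ_19(x) up to sign.
For n ≥ 3, the product of all primitive nth roots of unity is 1. (For n=1 it is 1; for n=2 it is -1.)

1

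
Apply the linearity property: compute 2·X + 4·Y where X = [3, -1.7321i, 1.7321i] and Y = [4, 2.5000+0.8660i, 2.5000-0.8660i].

By linearity: DFT(2x + 4y) = 2·DFT(x) + 4·DFT(y)
= 2·[3, -1.7321i, 1.7321i] + 4·[4, 2.5000+0.8660i, 2.5000-0.8660i]

Computing element-wise:
Z[0] = 2·(3) + 4·(4) = 22
Z[1] = 2·(-1.7321i) + 4·(2.5000+0.8660i) = 10.0000-0.0002i
Z[2] = 2·(1.7321i) + 4·(2.5000-0.8660i) = 10.0000+0.0002i

DFT(2x + 4y) = 2·X + 4·Y = [22, 10.0000-0.0002i, 10.0000+0.0002i]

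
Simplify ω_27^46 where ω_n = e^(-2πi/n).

Since ω_27^27 = 1, powers reduce modulo 27.
46 mod 27 = 19
So ω_27^46 = ω_27^19 = e^(-2πi·19/27)

ω_27^46 = ω_27^19 = -0.2868+0.9580i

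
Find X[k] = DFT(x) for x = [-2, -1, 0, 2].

X[k] = Σ(n=0 to 3) x[n] · ω_4^(nk)
where ω_4 = e^(-2πi/4)

Computing each X[k]:
X[0] = -1
X[1] = -2+3i
X[2] = -3
X[3] = -2-3i

X = [-1, -2+3i, -3, -2-3i]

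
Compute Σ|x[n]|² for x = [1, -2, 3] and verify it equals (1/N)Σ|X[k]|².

Time domain:
Σ|x[n]|² = |1|² + |-2|² + |3|² = 14.0000

Frequency domain:
(1/3)Σ|X[k]|² = (1/3)(|2|² + |0.5000+4.3301i|² + |0.5000-4.3301i|²) = (1/3)·42.0000 = 14.0000

Both sides agree, confirming Parseval's theorem.

Σ|x[n]|² = (1/N)Σ|X[k]|² = 14.0000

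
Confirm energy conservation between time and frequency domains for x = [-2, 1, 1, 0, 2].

Time domain:
Σ|x[n]|² = |-2|² + |1|² + |1|² + |0|² + |2|² = 10.0000

Frequency domain:
(1/5)Σ|X[k]|² = (1/5)(|2|² + |-1.8820+0.3633i|² + |-4.1180+1.5388i|² + |-4.1180-1.5388i|² + |-1.8820-0.3633i|²) = (1/5)·50.0000 = 10.0000

Both sides agree, confirming Parseval's theorem.

Σ|x[n]|² = (1/N)Σ|X[k]|² = 10.0000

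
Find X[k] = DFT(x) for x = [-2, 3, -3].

X[k] = Σ(n=0 to 2) x[n] · ω_3^(nk)
where ω_3 = e^(-2πi/3)

Computing each X[k]:
X[0] = -2
X[1] = -2.0000-5.1962i
X[2] = -2.0000+5.1962i

X = [-2, -2.0000-5.1962i, -2.0000+5.1962i]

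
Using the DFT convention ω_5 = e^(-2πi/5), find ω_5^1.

ω_5^1 = e^(-2πi·1/5)
= cos(-2π·1/5) + i·sin(-2π·1/5)
= cos(-2π/5) + i·sin(-2π/5)

ω_5^1 = cos(-2π/5) + i·sin(-2π/5) = 0.3090-0.9511i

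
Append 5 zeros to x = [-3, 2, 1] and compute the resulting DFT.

Original 3-point DFT: [0, -4.5000-0.8660i, -4.5000+0.8660i]
Zero-padded 8-point DFT provides frequency interpolation.

DFT_8([x, 0, ...]) = [0, -1.5858-2.4142i, -4-2i, -4.4142-0.4142i, -4, -4.4142+0.4142i, -4+2i, -1.5858+2.4142i]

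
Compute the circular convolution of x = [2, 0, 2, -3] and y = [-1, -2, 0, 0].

(x ⊛ y)[n] = Σ(m=0 to 3) x[m] · y[(n-m) mod 4]

Computing each output sample:
(x ⊛ y)[0] = 4
(x ⊛ y)[1] = -4
(x ⊛ y)[2] = -2
(x ⊛ y)[3] = -1

x ⊛ y = [4, -4, -2, -1]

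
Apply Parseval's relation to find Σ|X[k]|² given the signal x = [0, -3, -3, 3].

Parseval: Σ|x[n]|² = (1/N)Σ|X[k]|², so Σ|X[k]|² = N·Σ|x[n]|² = 4·27.0000

Σ|X[k]|² = N·Σ|x[n]|² = 4·27.0000 = 108.0000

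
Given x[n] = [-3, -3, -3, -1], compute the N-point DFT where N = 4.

X[k] = Σ(n=0 to 3) x[n] · ω_4^(nk)
where ω_4 = e^(-2πi/4)

Computing each X[k]:
X[0] = -10
X[1] = 2i
X[2] = -2
X[3] = -2i

X = [-10, 2i, -2, -2i]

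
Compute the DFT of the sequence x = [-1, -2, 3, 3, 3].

X[k] = Σ(n=0 to 4) x[n] · ω_5^(nk)
where ω_5 = e^(-2πi/5)

Computing each X[k]:
X[0] = 6
X[1] = -5.5451+4.7553i
X[2] = 0.0451+2.9389i
X[3] = 0.0451-2.9389i
X[4] = -5.5451-4.7553i

X = [6, -5.5451+4.7553i, 0.0451+2.9389i, 0.0451-2.9389i, -5.5451-4.7553i]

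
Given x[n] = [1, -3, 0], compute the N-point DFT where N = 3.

X[k] = Σ(n=0 to 2) x[n] · ω_3^(nk)
where ω_3 = e^(-2πi/3)

Computing each X[k]:
X[0] = -2
X[1] = 2.5000+2.5981i
X[2] = 2.5000-2.5981i

X = [-2, 2.5000+2.5981i, 2.5000-2.5981i]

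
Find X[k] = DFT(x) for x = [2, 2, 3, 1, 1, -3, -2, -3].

X[k] = Σ(n=0 to 7) x[n] · ω_8^(nk)
where ω_8 = e^(-2πi/8)

Computing each X[k]:
X[0] = 1
X[1] = 1.7071-11.3640i
X[2] = 2-1i
X[3] = 0.2929-1.3640i
X[4] = 7
X[5] = 0.2929+1.3640i
X[6] = 2+1i
X[7] = 1.7071+11.3640i

X = [1, 1.7071-11.3640i, 2-1i, 0.2929-1.3640i, 7, 0.2929+1.3640i, 2+1i, 1.7071+11.3640i]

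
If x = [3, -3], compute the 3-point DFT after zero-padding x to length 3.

Original 2-point DFT: [0, 6]
Zero-padded 3-point DFT provides frequency interpolation.

DFT_3([x, 0, ...]) = [0, 4.5000+2.5981i, 4.5000-2.5981i]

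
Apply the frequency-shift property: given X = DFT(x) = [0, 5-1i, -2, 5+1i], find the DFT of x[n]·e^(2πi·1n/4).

Modulation property: DFT(ω_4^(-1n)·x[n]) = X[(k-1) mod 4], so circularly shift X by 1 positions.

X[k-1] = [5+1i, 0, 5-1i, -2]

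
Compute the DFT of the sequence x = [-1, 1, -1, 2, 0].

X[k] = Σ(n=0 to 4) x[n] · ω_5^(nk)
where ω_5 = e^(-2πi/5)

Computing each X[k]:
X[0] = 1
X[1] = -1.5000+0.8123i
X[2] = -1.5000-3.4410i
X[3] = -1.5000+3.4410i
X[4] = -1.5000-0.8123i

X = [1, -1.5000+0.8123i, -1.5000-3.4410i, -1.5000+3.4410i, -1.5000-0.8123i]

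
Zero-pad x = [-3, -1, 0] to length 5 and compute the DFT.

Original 3-point DFT: [-4, -2.5000+0.8660i, -2.5000-0.8660i]
Zero-padded 5-point DFT provides frequency interpolation.

DFT_5([x, 0, ...]) = [-4, -3.3090+0.9511i, -2.1910+0.5878i, -2.1910-0.5878i, -3.3090-0.9511i]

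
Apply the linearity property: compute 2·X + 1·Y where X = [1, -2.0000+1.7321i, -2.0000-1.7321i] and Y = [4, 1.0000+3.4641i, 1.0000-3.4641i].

By linearity: DFT(2x + 1y) = 2·DFT(x) + 1·DFT(y)
= 2·[1, -2.0000+1.7321i, -2.0000-1.7321i] + 1·[4, 1.0000+3.4641i, 1.0000-3.4641i]

Computing element-wise:
Z[0] = 2·(1) + 1·(4) = 6
Z[1] = 2·(-2.0000+1.7321i) + 1·(1.0000+3.4641i) = -3.0000+6.9283i
Z[2] = 2·(-2.0000-1.7321i) + 1·(1.0000-3.4641i) = -3.0000-6.9283i

DFT(2x + 1y) = 2·X + 1·Y = [6, -3.0000+6.9283i, -3.0000-6.9283i]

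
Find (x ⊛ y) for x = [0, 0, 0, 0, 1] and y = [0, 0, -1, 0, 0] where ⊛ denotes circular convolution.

(x ⊛ y)[n] = Σ(m=0 to 4) x[m] · y[(n-m) mod 5]

Computing each output sample:
(x ⊛ y)[0] = 0
(x ⊛ y)[1] = -1
(x ⊛ y)[2] = 0
(x ⊛ y)[3] = 0
(x ⊛ y)[4] = 0

x ⊛ y = [0, -1, 0, 0, 0]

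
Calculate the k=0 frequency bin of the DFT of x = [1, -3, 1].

X[0] = Σ(n=0 to 2) x[n] · ω_3^0 = Σ x[n]
= (1) + (-3) + (1)

X[0] = -1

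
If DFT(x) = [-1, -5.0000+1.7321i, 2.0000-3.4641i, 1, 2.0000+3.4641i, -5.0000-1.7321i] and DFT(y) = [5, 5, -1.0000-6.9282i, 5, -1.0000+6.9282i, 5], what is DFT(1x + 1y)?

By linearity: DFT(1x + 1y) = 1·DFT(x) + 1·DFT(y)
= 1·[-1, -5.0000+1.7321i, 2.0000-3.4641i, 1, 2.0000+3.4641i, -5.0000-1.7321i] + 1·[5, 5, -1.0000-6.9282i, 5, -1.0000+6.9282i, 5]

Computing element-wise:
Z[0] = 1·(-1) + 1·(5) = 4
Z[1] = 1·(-5.0000+1.7321i) + 1·(5) = 1.7321i
Z[2] = 1·(2.0000-3.4641i) + 1·(-1.0000-6.9282i) = 1.0000-10.3923i
Z[3] = 1·(1) + 1·(5) = 6
Z[4] = 1·(2.0000+3.4641i) + 1·(-1.0000+6.9282i) = 1.0000+10.3923i
Z[5] = 1·(-5.0000-1.7321i) + 1·(5) = -1.7321i

DFT(1x + 1y) = 1·X + 1·Y = [4, 1.7321i, 1.0000-10.3923i, 6, 1.0000+10.3923i, -1.7321i]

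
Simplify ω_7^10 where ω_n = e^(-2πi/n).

Since ω_7^7 = 1, powers reduce modulo 7.
10 mod 7 = 3
So ω_7^10 = ω_7^3 = e^(-2πi·3/7)

ω_7^10 = ω_7^3 = -0.9010-0.4339i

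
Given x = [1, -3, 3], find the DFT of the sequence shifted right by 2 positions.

Time shift by 2: X_shifted[k] = ω_3^(2k) · X[k]
Shifted x = [-3, 3, 1]

DFT(x[n-2]) = [1, -5.0000-1.7321i, -5.0000+1.7321i]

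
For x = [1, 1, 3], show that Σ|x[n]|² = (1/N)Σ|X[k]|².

Time domain:
Σ|x[n]|² = |1|² + |1|² + |3|² = 11.0000

Frequency domain:
(1/3)Σ|X[k]|² = (1/3)(|5|² + |-1.0000+1.7321i|² + |-1.0000-1.7321i|²) = (1/3)·33.0000 = 11.0000

Both sides agree, confirming Parseval's theorem.

Σ|x[n]|² = (1/N)Σ|X[k]|² = 11.0000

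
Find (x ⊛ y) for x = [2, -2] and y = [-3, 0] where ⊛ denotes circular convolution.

(x ⊛ y)[n] = Σ(m=0 to 1) x[m] · y[(n-m) mod 2]

Computing each output sample:
(x ⊛ y)[0] = -6
(x ⊛ y)[1] = 6

x ⊛ y = [-6, 6]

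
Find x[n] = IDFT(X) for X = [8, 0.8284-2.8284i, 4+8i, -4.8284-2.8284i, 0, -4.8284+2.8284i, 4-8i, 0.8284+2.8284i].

x[n] = (1/8) Σ(k=0 to 7) X[k] · e^(2πikn/8)

Computing each x[n]:
x[0] = 1
x[1] = 1
x[2] = 0
x[3] = 3
x[4] = 3
x[5] = -3
x[6] = 0
x[7] = 3

x = [1, 1, 0, 3, 3, -3, 0, 3]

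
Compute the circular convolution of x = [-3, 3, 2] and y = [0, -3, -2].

(x ⊛ y)[n] = Σ(m=0 to 2) x[m] · y[(n-m) mod 3]

Computing each output sample:
(x ⊛ y)[0] = -12
(x ⊛ y)[1] = 5
(x ⊛ y)[2] = -3

x ⊛ y = [-12, 5, -3]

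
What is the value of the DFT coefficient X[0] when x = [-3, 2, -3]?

X[0] = Σ(n=0 to 2) x[n] · ω_3^0 = Σ x[n]
= (-3) + (2) + (-3)

X[0] = -4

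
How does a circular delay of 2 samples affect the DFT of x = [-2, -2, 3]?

Time shift by 2: X_shifted[k] = ω_3^(2k) · X[k]
Shifted x = [-2, 3, -2]

DFT(x[n-2]) = [-1, -2.5000-4.3301i, -2.5000+4.3301i]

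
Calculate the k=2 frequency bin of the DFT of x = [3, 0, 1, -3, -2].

X[2] = Σ(n=0 to 4) x[n] · ω_5^(2n) where ω_5 = e^(-2πi/5)
= (3)·ω_5^0 + (0)·ω_5^2 + (1)·ω_5^4 + (-3)·ω_5^6 + (-2)·ω_5^8

X[2] = 4.0000+2.6287i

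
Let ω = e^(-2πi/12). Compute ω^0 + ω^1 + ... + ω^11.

Sum of all nth roots of unity equals 0 for n > 1 (geometric series with r ≠ 1).

0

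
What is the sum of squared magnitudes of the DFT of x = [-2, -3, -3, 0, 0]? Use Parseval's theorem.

Parseval: Σ|x[n]|² = (1/N)Σ|X[k]|², so Σ|X[k]|² = N·Σ|x[n]|² = 5·22.0000

Σ|X[k]|² = N·Σ|x[n]|² = 5·22.0000 = 110.0000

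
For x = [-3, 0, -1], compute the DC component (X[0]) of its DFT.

X[0] = Σ(n=0 to 2) x[n] · ω_3^0 = Σ x[n]
= (-3) + (0) + (-1)

X[0] = -4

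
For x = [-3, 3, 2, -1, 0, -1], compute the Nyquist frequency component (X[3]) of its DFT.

X[3] = Σ(n=0 to 5) x[n] · ω_6^(3n) where ω_6 = e^(-2πi/6)
= (-3)·ω_6^0 + (3)·ω_6^3 + (2)·ω_6^6 + (-1)·ω_6^9 + (0)·ω_6^12 + (-1)·ω_6^15

X[3] = -2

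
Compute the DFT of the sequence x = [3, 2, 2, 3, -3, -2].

X[k] = Σ(n=0 to 5) x[n] · ω_6^(nk)
where ω_6 = e^(-2πi/6)

Computing each X[k]:
X[0] = 5
X[1] = 0.5000-7.7942i
X[2] = 6.5000+0.8660i
X[3] = -1
X[4] = 6.5000-0.8660i
X[5] = 0.5000+7.7942i

X = [5, 0.5000-7.7942i, 6.5000+0.8660i, -1, 6.5000-0.8660i, 0.5000+7.7942i]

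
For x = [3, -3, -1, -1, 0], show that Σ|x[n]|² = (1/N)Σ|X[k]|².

Time domain:
Σ|x[n]|² = |3|² + |-3|² + |-1|² + |-1|² + |0|² = 20.0000

Frequency domain:
(1/5)Σ|X[k]|² = (1/5)(|-2|² + |3.6910+2.8532i|² + |4.8090+1.7634i|² + |4.8090-1.7634i|² + |3.6910-2.8532i|²) = (1/5)·100.0000 = 20.0000

Both sides agree, confirming Parseval's theorem.

Σ|x[n]|² = (1/N)Σ|X[k]|² = 20.0000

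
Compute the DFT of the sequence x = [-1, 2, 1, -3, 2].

X[k] = Σ(n=0 to 4) x[n] · ω_5^(nk)
where ω_5 = e^(-2πi/5)

Computing each X[k]:
X[0] = 1
X[1] = 1.8541-2.3511i
X[2] = -4.8541+3.8042i
X[3] = -4.8541-3.8042i
X[4] = 1.8541+2.3511i

X = [1, 1.8541-2.3511i, -4.8541+3.8042i, -4.8541-3.8042i, 1.8541+2.3511i]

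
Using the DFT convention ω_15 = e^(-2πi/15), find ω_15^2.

ω_15^2 = e^(-2πi·2/15)
= cos(-2π·2/15) + i·sin(-2π·2/15)
= cos(-4π/15) + i·sin(-4π/15)

ω_15^2 = cos(-4π/15) + i·sin(-4π/15) = 0.6691-0.7431i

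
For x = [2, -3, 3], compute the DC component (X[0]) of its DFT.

X[0] = Σ(n=0 to 2) x[n] · ω_3^0 = Σ x[n]
= (2) + (-3) + (3)

X[0] = 2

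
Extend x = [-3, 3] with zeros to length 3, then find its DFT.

Original 2-point DFT: [0, -6]
Zero-padded 3-point DFT provides frequency interpolation.

DFT_3([x, 0, ...]) = [0, -4.5000-2.5981i, -4.5000+2.5981i]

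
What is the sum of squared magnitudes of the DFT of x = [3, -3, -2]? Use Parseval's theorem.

Parseval: Σ|x[n]|² = (1/N)Σ|X[k]|², so Σ|X[k]|² = N·Σ|x[n]|² = 3·22.0000

Σ|X[k]|² = N·Σ|x[n]|² = 3·22.0000 = 66.0000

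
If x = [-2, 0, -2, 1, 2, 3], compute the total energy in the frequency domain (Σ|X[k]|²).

Parseval: Σ|x[n]|² = (1/N)Σ|X[k]|², so Σ|X[k]|² = N·Σ|x[n]|² = 6·22.0000

Σ|X[k]|² = N·Σ|x[n]|² = 6·22.0000 = 132.0000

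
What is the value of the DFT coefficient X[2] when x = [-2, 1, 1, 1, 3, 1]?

X[2] = Σ(n=0 to 5) x[n] · ω_6^(2n) where ω_6 = e^(-2πi/6)
= (-2)·ω_6^0 + (1)·ω_6^2 + (1)·ω_6^4 + (1)·ω_6^6 + (3)·ω_6^8 + (1)·ω_6^10

X[2] = -4.0000-1.7321i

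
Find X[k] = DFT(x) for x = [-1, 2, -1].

X[k] = Σ(n=0 to 2) x[n] · ω_3^(nk)
where ω_3 = e^(-2πi/3)

Computing each X[k]:
X[0] = 0
X[1] = -1.5000-2.5981i
X[2] = -1.5000+2.5981i

X = [0, -1.5000-2.5981i, -1.5000+2.5981i]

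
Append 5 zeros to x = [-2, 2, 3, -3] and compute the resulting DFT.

Original 4-point DFT: [0, -5-5i, 2, -5+5i]
Zero-padded 9-point DFT provides frequency interpolation.

DFT_9([x, 0, ...]) = [0, 1.5530-1.6419i, -2.9718-5.5938i, -7.5000+0.8660i, -0.0813+3.8424i, -0.0813-3.8424i, -7.5000-0.8660i, -2.9718+5.5938i, 1.5530+1.6419i]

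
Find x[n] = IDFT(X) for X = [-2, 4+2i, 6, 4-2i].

x[n] = (1/4) Σ(k=0 to 3) X[k] · e^(2πikn/4)

Computing each x[n]:
x[0] = 3
x[1] = -3
x[2] = -1
x[3] = -1

x = [3, -3, -1, -1]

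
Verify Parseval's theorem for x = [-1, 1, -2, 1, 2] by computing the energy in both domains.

Time domain:
Σ|x[n]|² = |-1|² + |1|² + |-2|² + |1|² + |2|² = 11.0000

Frequency domain:
(1/5)Σ|X[k]|² = (1/5)(|1|² + |0.7361+2.7144i|² + |-3.7361-2.2654i|² + |-3.7361+2.2654i|² + |0.7361-2.7144i|²) = (1/5)·55.0000 = 11.0000

Both sides agree, confirming Parseval's theorem.

Σ|x[n]|² = (1/N)Σ|X[k]|² = 11.0000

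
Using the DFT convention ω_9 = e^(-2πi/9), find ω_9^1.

ω_9^1 = e^(-2πi·1/9)
= cos(-2π·1/9) + i·sin(-2π·1/9)
= cos(-2π/9) + i·sin(-2π/9)

ω_9^1 = cos(-2π/9) + i·sin(-2π/9) = 0.7660-0.6428i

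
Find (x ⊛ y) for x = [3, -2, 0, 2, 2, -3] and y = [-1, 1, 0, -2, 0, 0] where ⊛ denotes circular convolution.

(x ⊛ y)[n] = Σ(m=0 to 5) x[m] · y[(n-m) mod 6]

Computing each output sample:
(x ⊛ y)[0] = -10
(x ⊛ y)[1] = 1
(x ⊛ y)[2] = 4
(x ⊛ y)[3] = -8
(x ⊛ y)[4] = 4
(x ⊛ y)[5] = 5

x ⊛ y = [-10, 1, 4, -8, 4, 5]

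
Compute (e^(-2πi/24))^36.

Since ω_24^24 = 1, powers reduce modulo 24.
36 mod 24 = 12
So ω_24^36 = ω_24^12 = e^(-2πi·12/24)

ω_24^36 = ω_24^12 = -1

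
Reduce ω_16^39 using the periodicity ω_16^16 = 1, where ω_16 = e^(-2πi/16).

Since ω_16^16 = 1, powers reduce modulo 16.
39 mod 16 = 7
So ω_16^39 = ω_16^7 = e^(-2πi·7/16)

ω_16^39 = ω_16^7 = -0.9239-0.3827i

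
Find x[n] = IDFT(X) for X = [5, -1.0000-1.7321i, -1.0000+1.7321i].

x[n] = (1/3) Σ(k=0 to 2) X[k] · e^(2πikn/3)

Computing each x[n]:
x[0] = 1
x[1] = 3
x[2] = 1

x = [1, 3, 1]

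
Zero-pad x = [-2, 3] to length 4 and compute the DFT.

Original 2-point DFT: [1, -5]
Zero-padded 4-point DFT provides frequency interpolation.

DFT_4([x, 0, ...]) = [1, -2-3i, -5, -2+3i]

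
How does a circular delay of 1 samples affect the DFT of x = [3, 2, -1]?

Time shift by 1: X_shifted[k] = ω_3^(1k) · X[k]
Shifted x = [-1, 3, 2]

DFT(x[n-1]) = [4, -3.5000-0.8660i, -3.5000+0.8660i]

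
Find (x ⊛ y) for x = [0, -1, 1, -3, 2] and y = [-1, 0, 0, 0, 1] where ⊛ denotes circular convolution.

(x ⊛ y)[n] = Σ(m=0 to 4) x[m] · y[(n-m) mod 5]

Computing each output sample:
(x ⊛ y)[0] = -1
(x ⊛ y)[1] = 2
(x ⊛ y)[2] = -4
(x ⊛ y)[3] = 5
(x ⊛ y)[4] = -2

x ⊛ y = [-1, 2, -4, 5, -2]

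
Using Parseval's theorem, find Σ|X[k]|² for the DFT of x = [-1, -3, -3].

Parseval: Σ|x[n]|² = (1/N)Σ|X[k]|², so Σ|X[k]|² = N·Σ|x[n]|² = 3·19.0000

Σ|X[k]|² = N·Σ|x[n]|² = 3·19.0000 = 57.0000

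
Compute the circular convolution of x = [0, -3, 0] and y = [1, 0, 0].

(x ⊛ y)[n] = Σ(m=0 to 2) x[m] · y[(n-m) mod 3]

Computing each output sample:
(x ⊛ y)[0] = 0
(x ⊛ y)[1] = -3
(x ⊛ y)[2] = 0

x ⊛ y = [0, -3, 0]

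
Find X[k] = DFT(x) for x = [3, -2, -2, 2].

X[k] = Σ(n=0 to 3) x[n] · ω_4^(nk)
where ω_4 = e^(-2πi/4)

Computing each X[k]:
X[0] = 1
X[1] = 5+4i
X[2] = 1
X[3] = 5-4i

X = [1, 5+4i, 1, 5-4i]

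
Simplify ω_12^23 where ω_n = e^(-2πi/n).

Since ω_12^12 = 1, powers reduce modulo 12.
23 mod 12 = 11
So ω_12^23 = ω_12^11 = e^(-2πi·11/12)

ω_12^23 = ω_12^11 = 0.8660+0.5000i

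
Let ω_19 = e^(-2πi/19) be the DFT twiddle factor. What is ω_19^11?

ω_19^11 = e^(-2πi·11/19)
= cos(-2π·11/19) + i·sin(-2π·11/19)
= cos(-22π/19) + i·sin(-22π/19)

ω_19^11 = cos(-22π/19) + i·sin(-22π/19) = -0.8795+0.4759i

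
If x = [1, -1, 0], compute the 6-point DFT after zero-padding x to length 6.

Original 3-point DFT: [0, 1.5000+0.8660i, 1.5000-0.8660i]
Zero-padded 6-point DFT provides frequency interpolation.

DFT_6([x, 0, ...]) = [0, 0.5000+0.8660i, 1.5000+0.8660i, 2, 1.5000-0.8660i, 0.5000-0.8660i]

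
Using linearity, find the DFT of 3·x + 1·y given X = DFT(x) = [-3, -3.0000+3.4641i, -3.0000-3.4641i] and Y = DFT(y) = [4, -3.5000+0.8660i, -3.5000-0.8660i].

By linearity: DFT(3x + 1y) = 3·DFT(x) + 1·DFT(y)
= 3·[-3, -3.0000+3.4641i, -3.0000-3.4641i] + 1·[4, -3.5000+0.8660i, -3.5000-0.8660i]

Computing element-wise:
Z[0] = 3·(-3) + 1·(4) = -5
Z[1] = 3·(-3.0000+3.4641i) + 1·(-3.5000+0.8660i) = -12.5000+11.2583i
Z[2] = 3·(-3.0000-3.4641i) + 1·(-3.5000-0.8660i) = -12.5000-11.2583i

DFT(3x + 1y) = 3·X + 1·Y = [-5, -12.5000+11.2583i, -12.5000-11.2583i]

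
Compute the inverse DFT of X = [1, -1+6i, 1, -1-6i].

x[n] = (1/4) Σ(k=0 to 3) X[k] · e^(2πikn/4)

Computing each x[n]:
x[0] = 0
x[1] = -3
x[2] = 1
x[3] = 3

x = [0, -3, 1, 3]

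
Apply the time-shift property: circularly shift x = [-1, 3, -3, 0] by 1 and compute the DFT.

Time shift by 1: X_shifted[k] = ω_4^(1k) · X[k]
Shifted x = [0, -1, 3, -3]

DFT(x[n-1]) = [-1, -3-2i, 7, -3+2i]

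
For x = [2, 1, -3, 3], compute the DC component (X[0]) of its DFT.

X[0] = Σ(n=0 to 3) x[n] · ω_4^0 = Σ x[n]
= (2) + (1) + (-3) + (3)

X[0] = 3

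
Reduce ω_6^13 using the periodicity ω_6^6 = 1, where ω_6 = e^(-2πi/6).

Since ω_6^6 = 1, powers reduce modulo 6.
13 mod 6 = 1
So ω_6^13 = ω_6^1 = e^(-2πi·1/6)

ω_6^13 = ω_6^1 = 0.5000-0.8660i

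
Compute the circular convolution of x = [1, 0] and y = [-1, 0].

(x ⊛ y)[n] = Σ(m=0 to 1) x[m] · y[(n-m) mod 2]

Computing each output sample:
(x ⊛ y)[0] = -1
(x ⊛ y)[1] = 0

x ⊛ y = [-1, 0]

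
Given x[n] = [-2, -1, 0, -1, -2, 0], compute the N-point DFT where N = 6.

X[k] = Σ(n=0 to 5) x[n] · ω_6^(nk)
where ω_6 = e^(-2πi/6)

Computing each X[k]:
X[0] = -6
X[1] = -0.5000-0.8660i
X[2] = -1.5000+2.5981i
X[3] = -2
X[4] = -1.5000-2.5981i
X[5] = -0.5000+0.8660i

X = [-6, -0.5000-0.8660i, -1.5000+2.5981i, -2, -1.5000-2.5981i, -0.5000+0.8660i]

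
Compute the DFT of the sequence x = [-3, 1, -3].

X[k] = Σ(n=0 to 2) x[n] · ω_3^(nk)
where ω_3 = e^(-2πi/3)

Computing each X[k]:
X[0] = -5
X[1] = -2.0000-3.4641i
X[2] = -2.0000+3.4641i

X = [-5, -2.0000-3.4641i, -2.0000+3.4641i]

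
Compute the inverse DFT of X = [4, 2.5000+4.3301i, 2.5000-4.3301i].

x[n] = (1/3) Σ(k=0 to 2) X[k] · e^(2πikn/3)

Computing each x[n]:
x[0] = 3
x[1] = -2
x[2] = 3

x = [3, -2, 3]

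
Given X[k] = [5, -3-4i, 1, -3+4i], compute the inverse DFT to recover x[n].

x[n] = (1/4) Σ(k=0 to 3) X[k] · e^(2πikn/4)

Computing each x[n]:
x[0] = 0
x[1] = 3
x[2] = 3
x[3] = -1

x = [0, 3, 3, -1]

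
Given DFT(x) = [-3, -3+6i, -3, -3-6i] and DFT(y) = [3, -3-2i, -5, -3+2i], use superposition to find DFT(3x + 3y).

By linearity: DFT(3x + 3y) = 3·DFT(x) + 3·DFT(y)
= 3·[-3, -3+6i, -3, -3-6i] + 3·[3, -3-2i, -5, -3+2i]

Computing element-wise:
Z[0] = 3·(-3) + 3·(3) = 0
Z[1] = 3·(-3+6i) + 3·(-3-2i) = -18+12i
Z[2] = 3·(-3) + 3·(-5) = -24
Z[3] = 3·(-3-6i) + 3·(-3+2i) = -18-12i

DFT(3x + 3y) = 3·X + 3·Y = [0, -18+12i, -24, -18-12i]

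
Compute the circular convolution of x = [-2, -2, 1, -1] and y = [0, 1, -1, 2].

(x ⊛ y)[n] = Σ(m=0 to 3) x[m] · y[(n-m) mod 4]

Computing each output sample:
(x ⊛ y)[0] = -6
(x ⊛ y)[1] = 1
(x ⊛ y)[2] = -2
(x ⊛ y)[3] = -1

x ⊛ y = [-6, 1, -2, -1]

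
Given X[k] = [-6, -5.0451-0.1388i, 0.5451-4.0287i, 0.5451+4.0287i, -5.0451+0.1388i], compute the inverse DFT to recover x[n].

x[n] = (1/5) Σ(k=0 to 4) X[k] · e^(2πikn/5)

Computing each x[n]:
x[0] = -3
x[1] = -1
x[2] = -1
x[3] = 2
x[4] = -3

x = [-3, -1, -1, 2, -3]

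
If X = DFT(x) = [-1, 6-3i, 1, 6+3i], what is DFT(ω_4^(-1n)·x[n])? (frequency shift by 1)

Modulation property: DFT(ω_4^(-1n)·x[n]) = X[(k-1) mod 4], so circularly shift X by 1 positions.

X[k-1] = [6+3i, -1, 6-3i, 1]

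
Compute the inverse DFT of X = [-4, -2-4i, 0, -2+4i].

x[n] = (1/4) Σ(k=0 to 3) X[k] · e^(2πikn/4)

Computing each x[n]:
x[0] = -2
x[1] = 1
x[2] = 0
x[3] = -3

x = [-2, 1, 0, -3]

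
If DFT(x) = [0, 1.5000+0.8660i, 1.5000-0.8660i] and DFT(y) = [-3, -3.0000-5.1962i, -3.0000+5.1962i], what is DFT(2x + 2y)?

By linearity: DFT(2x + 2y) = 2·DFT(x) + 2·DFT(y)
= 2·[0, 1.5000+0.8660i, 1.5000-0.8660i] + 2·[-3, -3.0000-5.1962i, -3.0000+5.1962i]

Computing element-wise:
Z[0] = 2·(0) + 2·(-3) = -6
Z[1] = 2·(1.5000+0.8660i) + 2·(-3.0000-5.1962i) = -3.0000-8.6604i
Z[2] = 2·(1.5000-0.8660i) + 2·(-3.0000+5.1962i) = -3.0000+8.6604i

DFT(2x + 2y) = 2·X + 2·Y = [-6, -3.0000-8.6604i, -3.0000+8.6604i]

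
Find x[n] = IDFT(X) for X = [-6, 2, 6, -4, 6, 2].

x[n] = (1/6) Σ(k=0 to 5) X[k] · e^(2πikn/6)

Computing each x[n]:
x[0] = 1
x[1] = -1
x[2] = -3
x[3] = 1
x[4] = -3
x[5] = -1

x = [1, -1, -3, 1, -3, -1]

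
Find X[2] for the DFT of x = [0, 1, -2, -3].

X[2] = Σ(n=0 to 3) x[n] · ω_4^(2n) where ω_4 = e^(-2πi/4)
= (0)·ω_4^0 + (1)·ω_4^2 + (-2)·ω_4^4 + (-3)·ω_4^6

X[2] = 0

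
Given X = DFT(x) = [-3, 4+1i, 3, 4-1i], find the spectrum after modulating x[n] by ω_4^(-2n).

Modulation property: DFT(ω_4^(-2n)·x[n]) = X[(k-2) mod 4], so circularly shift X by 2 positions.

X[k-2] = [3, 4-1i, -3, 4+1i]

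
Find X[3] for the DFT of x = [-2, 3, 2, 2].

X[3] = Σ(n=0 to 3) x[n] · ω_4^(3n) where ω_4 = e^(-2πi/4)
= (-2)·ω_4^0 + (3)·ω_4^3 + (2)·ω_4^6 + (2)·ω_4^9

X[3] = -4+1i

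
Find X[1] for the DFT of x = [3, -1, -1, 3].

X[1] = Σ(n=0 to 3) x[n] · ω_4^(1n) where ω_4 = e^(-2πi/4)
= (3)·ω_4^0 + (-1)·ω_4^1 + (-1)·ω_4^2 + (3)·ω_4^3

X[1] = 4+4i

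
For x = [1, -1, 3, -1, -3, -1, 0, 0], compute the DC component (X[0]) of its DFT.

X[0] = Σ(n=0 to 7) x[n] · ω_8^0 = Σ x[n]
= (1) + (-1) + (3) + (-1) + (-3) + (-1) + (0) + (0)

X[0] = -2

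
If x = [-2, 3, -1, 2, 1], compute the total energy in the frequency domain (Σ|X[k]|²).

Parseval: Σ|x[n]|² = (1/N)Σ|X[k]|², so Σ|X[k]|² = N·Σ|x[n]|² = 5·19.0000

Σ|X[k]|² = N·Σ|x[n]|² = 5·19.0000 = 95.0000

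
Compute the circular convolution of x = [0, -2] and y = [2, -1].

(x ⊛ y)[n] = Σ(m=0 to 1) x[m] · y[(n-m) mod 2]

Computing each output sample:
(x ⊛ y)[0] = 2
(x ⊛ y)[1] = -4

x ⊛ y = [2, -4]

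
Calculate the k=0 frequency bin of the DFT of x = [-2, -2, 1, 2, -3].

X[0] = Σ(n=0 to 4) x[n] · ω_5^0 = Σ x[n]
= (-2) + (-2) + (1) + (2) + (-3)

X[0] = -4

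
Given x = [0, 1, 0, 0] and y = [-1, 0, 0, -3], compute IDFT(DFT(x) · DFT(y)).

(x ⊛ y)[n] = Σ(m=0 to 3) x[m] · y[(n-m) mod 4]

Computing each output sample:
(x ⊛ y)[0] = -3
(x ⊛ y)[1] = -1
(x ⊛ y)[2] = 0
(x ⊛ y)[3] = 0

x ⊛ y = [-3, -1, 0, 0]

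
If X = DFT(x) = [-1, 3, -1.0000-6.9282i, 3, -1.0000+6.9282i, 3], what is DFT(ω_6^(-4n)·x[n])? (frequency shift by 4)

Modulation property: DFT(ω_6^(-4n)·x[n]) = X[(k-4) mod 6], so circularly shift X by 4 positions.

X[k-4] = [-1.0000-6.9282i, 3, -1.0000+6.9282i, 3, -1, 3]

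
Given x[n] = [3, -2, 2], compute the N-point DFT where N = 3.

X[k] = Σ(n=0 to 2) x[n] · ω_3^(nk)
where ω_3 = e^(-2πi/3)

Computing each X[k]:
X[0] = 3
X[1] = 3.0000+3.4641i
X[2] = 3.0000-3.4641i

X = [3, 3.0000+3.4641i, 3.0000-3.4641i]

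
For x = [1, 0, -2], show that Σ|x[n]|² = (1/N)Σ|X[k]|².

Time domain:
Σ|x[n]|² = |1|² + |0|² + |-2|² = 5.0000

Frequency domain:
(1/3)Σ|X[k]|² = (1/3)(|-1|² + |2.0000-1.7321i|² + |2.0000+1.7321i|²) = (1/3)·15.0000 = 5.0000

Both sides agree, confirming Parseval's theorem.

Σ|x[n]|² = (1/N)Σ|X[k]|² = 5.0000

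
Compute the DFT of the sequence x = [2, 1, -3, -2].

X[k] = Σ(n=0 to 3) x[n] · ω_4^(nk)
where ω_4 = e^(-2πi/4)

Computing each X[k]:
X[0] = -2
X[1] = 5-3i
X[2] = 0
X[3] = 5+3i

X = [-2, 5-3i, 0, 5+3i]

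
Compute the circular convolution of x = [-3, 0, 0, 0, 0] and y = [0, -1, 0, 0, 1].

(x ⊛ y)[n] = Σ(m=0 to 4) x[m] · y[(n-m) mod 5]

Computing each output sample:
(x ⊛ y)[0] = 0
(x ⊛ y)[1] = 3
(x ⊛ y)[2] = 0
(x ⊛ y)[3] = 0
(x ⊛ y)[4] = -3

x ⊛ y = [0, 3, 0, 0, -3]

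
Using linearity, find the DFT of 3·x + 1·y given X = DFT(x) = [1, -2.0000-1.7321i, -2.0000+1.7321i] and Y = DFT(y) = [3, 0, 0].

By linearity: DFT(3x + 1y) = 3·DFT(x) + 1·DFT(y)
= 3·[1, -2.0000-1.7321i, -2.0000+1.7321i] + 1·[3, 0, 0]

Computing element-wise:
Z[0] = 3·(1) + 1·(3) = 6
Z[1] = 3·(-2.0000-1.7321i) + 1·(0) = -6.0000-5.1963i
Z[2] = 3·(-2.0000+1.7321i) + 1·(0) = -6.0000+5.1963i

DFT(3x + 1y) = 3·X + 1·Y = [6, -6.0000-5.1963i, -6.0000+5.1963i]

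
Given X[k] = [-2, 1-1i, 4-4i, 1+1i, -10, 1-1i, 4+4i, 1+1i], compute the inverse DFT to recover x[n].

x[n] = (1/8) Σ(k=0 to 7) X[k] · e^(2πikn/8)

Computing each x[n]:
x[0] = 0
x[1] = 2
x[2] = -2
x[3] = 0
x[4] = -1
x[5] = 2
x[6] = -3
x[7] = 0

x = [0, 2, -2, 0, -1, 2, -3, 0]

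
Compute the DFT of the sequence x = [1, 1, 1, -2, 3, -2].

X[k] = Σ(n=0 to 5) x[n] · ω_6^(nk)
where ω_6 = e^(-2πi/6)

Computing each X[k]:
X[0] = 2
X[1] = 0.5000-0.8660i
X[2] = -2.5000-4.3301i
X[3] = 8
X[4] = -2.5000+4.3301i
X[5] = 0.5000+0.8660i

X = [2, 0.5000-0.8660i, -2.5000-4.3301i, 8, -2.5000+4.3301i, 0.5000+0.8660i]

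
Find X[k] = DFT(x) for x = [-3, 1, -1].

X[k] = Σ(n=0 to 2) x[n] · ω_3^(nk)
where ω_3 = e^(-2πi/3)

Computing each X[k]:
X[0] = -3
X[1] = -3.0000-1.7321i
X[2] = -3.0000+1.7321i

X = [-3, -3.0000-1.7321i, -3.0000+1.7321i]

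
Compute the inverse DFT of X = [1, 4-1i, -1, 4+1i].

x[n] = (1/4) Σ(k=0 to 3) X[k] · e^(2πikn/4)

Computing each x[n]:
x[0] = 2
x[1] = 1
x[2] = -2
x[3] = 0

x = [2, 1, -2, 0]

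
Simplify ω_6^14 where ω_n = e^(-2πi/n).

Since ω_6^6 = 1, powers reduce modulo 6.
14 mod 6 = 2
So ω_6^14 = ω_6^2 = e^(-2πi·2/6)

ω_6^14 = ω_6^2 = -0.5000-0.8660i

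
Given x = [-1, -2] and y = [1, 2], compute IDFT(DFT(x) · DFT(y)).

(x ⊛ y)[n] = Σ(m=0 to 1) x[m] · y[(n-m) mod 2]

Computing each output sample:
(x ⊛ y)[0] = -5
(x ⊛ y)[1] = -4

x ⊛ y = [-5, -4]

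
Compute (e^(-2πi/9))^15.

Since ω_9^9 = 1, powers reduce modulo 9.
15 mod 9 = 6
So ω_9^15 = ω_9^6 = e^(-2πi·6/9)

ω_9^15 = ω_9^6 = -0.5000+0.8660i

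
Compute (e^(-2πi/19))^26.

Since ω_19^19 = 1, powers reduce modulo 19.
26 mod 19 = 7
So ω_19^26 = ω_19^7 = e^(-2πi·7/19)

ω_19^26 = ω_19^7 = -0.6773-0.7357i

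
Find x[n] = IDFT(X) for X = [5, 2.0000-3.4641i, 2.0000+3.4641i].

x[n] = (1/3) Σ(k=0 to 2) X[k] · e^(2πikn/3)

Computing each x[n]:
x[0] = 3
x[1] = 3
x[2] = -1

x = [3, 3, -1]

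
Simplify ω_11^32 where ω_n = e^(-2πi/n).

Since ω_11^11 = 1, powers reduce modulo 11.
32 mod 11 = 10
So ω_11^32 = ω_11^10 = e^(-2πi·10/11)

ω_11^32 = ω_11^10 = 0.8413+0.5406i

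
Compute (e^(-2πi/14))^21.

Since ω_14^14 = 1, powers reduce modulo 14.
21 mod 14 = 7
So ω_14^21 = ω_14^7 = e^(-2πi·7/14)

ω_14^21 = ω_14^7 = -1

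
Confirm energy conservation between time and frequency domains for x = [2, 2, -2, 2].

Time domain:
Σ|x[n]|² = |2|² + |2|² + |-2|² + |2|² = 16.0000

Frequency domain:
(1/4)Σ|X[k]|² = (1/4)(|4|² + |4|² + |-4|² + |4|²) = (1/4)·64.0000 = 16.0000

Both sides agree, confirming Parseval's theorem.

Σ|x[n]|² = (1/N)Σ|X[k]|² = 16.0000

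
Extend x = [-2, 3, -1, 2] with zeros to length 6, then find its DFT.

Original 4-point DFT: [2, -1-1i, -8, -1+1i]
Zero-padded 6-point DFT provides frequency interpolation.

DFT_6([x, 0, ...]) = [2, -2.0000-1.7321i, -1.0000-3.4641i, -8, -1.0000+3.4641i, -2.0000+1.7321i]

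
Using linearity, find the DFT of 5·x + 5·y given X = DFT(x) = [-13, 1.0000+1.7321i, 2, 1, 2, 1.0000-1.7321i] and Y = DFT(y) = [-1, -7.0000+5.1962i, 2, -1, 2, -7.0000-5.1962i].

By linearity: DFT(5x + 5y) = 5·DFT(x) + 5·DFT(y)
= 5·[-13, 1.0000+1.7321i, 2, 1, 2, 1.0000-1.7321i] + 5·[-1, -7.0000+5.1962i, 2, -1, 2, -7.0000-5.1962i]

Computing element-wise:
Z[0] = 5·(-13) + 5·(-1) = -70
Z[1] = 5·(1.0000+1.7321i) + 5·(-7.0000+5.1962i) = -30.0000+34.6415i
Z[2] = 5·(2) + 5·(2) = 20
Z[3] = 5·(1) + 5·(-1) = 0
Z[4] = 5·(2) + 5·(2) = 20
Z[5] = 5·(1.0000-1.7321i) + 5·(-7.0000-5.1962i) = -30.0000-34.6415i

DFT(5x + 5y) = 5·X + 5·Y = [-70, -30.0000+34.6415i, 20, 0, 20, -30.0000-34.6415i]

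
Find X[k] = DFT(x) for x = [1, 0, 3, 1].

X[k] = Σ(n=0 to 3) x[n] · ω_4^(nk)
where ω_4 = e^(-2πi/4)

Computing each X[k]:
X[0] = 5
X[1] = -2+1i
X[2] = 3
X[3] = -2-1i

X = [5, -2+1i, 3, -2-1i]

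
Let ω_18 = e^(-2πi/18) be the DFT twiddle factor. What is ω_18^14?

ω_18^14 = e^(-2πi·14/18)
= cos(-2π·14/18) + i·sin(-2π·14/18)
= cos(-28π/18) + i·sin(-28π/18)

ω_18^14 = cos(-28π/18) + i·sin(-28π/18) = 0.1736+0.9848i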